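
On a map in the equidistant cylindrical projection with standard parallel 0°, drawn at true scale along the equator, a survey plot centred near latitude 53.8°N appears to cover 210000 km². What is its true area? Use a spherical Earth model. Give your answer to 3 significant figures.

124000 km²

In the plate carrée (x = Rλ, y = Rφ), meridians are true-scale (h = 1) and parallels are stretched by k = sec φ.
Areal scale = h·k = 1 × sec φ; at 53.8°, h = 1.000, k = 1.693, so h·k = 1.693.
True area = apparent / (areal scale) = 210000 / 1.693 ≈ 124000 km².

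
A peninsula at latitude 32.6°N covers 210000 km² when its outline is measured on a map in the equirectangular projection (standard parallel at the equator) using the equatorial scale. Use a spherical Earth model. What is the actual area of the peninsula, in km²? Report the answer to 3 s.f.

For the equirectangular projection with φ₀ = 0 (plate carrée), h = 1 along meridians and k = sec φ along parallels.
Areal scale = h·k = 1 × sec φ; at 32.6°, h = 1.000, k = 1.187, so h·k = 1.187.
True area = apparent / (areal scale) = 210000 / 1.187 ≈ 177000 km².

177000 km²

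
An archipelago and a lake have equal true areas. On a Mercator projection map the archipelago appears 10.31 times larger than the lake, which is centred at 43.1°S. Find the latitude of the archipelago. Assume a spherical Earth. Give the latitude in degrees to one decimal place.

For equal true areas on Mercator, apparent areas scale as sec²φ, so the ratio is cos²φ₂ / cos²φ₁.
cos²φ₂ / cos²φ₁ = 10.31  ⇒  cos φ₁ = cos 43.1° / √10.31 = 0.7302/3.211 = 0.2274.
φ₁ = arccos(0.2274) ≈ 76.9°.

76.9°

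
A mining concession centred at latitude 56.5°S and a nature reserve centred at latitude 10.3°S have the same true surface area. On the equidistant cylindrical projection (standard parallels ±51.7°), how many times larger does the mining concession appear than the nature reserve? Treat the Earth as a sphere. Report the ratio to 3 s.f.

In the equirectangular projection with standard parallel φ₀ = 51.7° (x = Rλ cos φ₀, y = Rφ), meridians are true-scale (h = 1) and the parallel scale is k = cos φ₀ / cos φ.
Areal scale at 56.5°: h·k = 1.000 × 1.123 = 1.123.
Areal scale at 10.3°: h·k = 1.000 × 0.6299 = 0.6299.
Ratio = 1.123/0.6299 ≈ 1.78.

1.78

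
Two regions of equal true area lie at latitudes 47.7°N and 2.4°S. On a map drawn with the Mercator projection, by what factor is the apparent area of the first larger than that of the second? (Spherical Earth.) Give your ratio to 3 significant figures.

2.20

Mercator areal scale is sec²φ.
At 47.7°: sec²(47.7°) = 1/0.6730² = 2.208.
At 2.4°: sec²(2.4°) = 1/0.9991² = 1.002.
Ratio = 2.208/1.002 = cos²(2.4°)/cos²(47.7°) ≈ 2.20.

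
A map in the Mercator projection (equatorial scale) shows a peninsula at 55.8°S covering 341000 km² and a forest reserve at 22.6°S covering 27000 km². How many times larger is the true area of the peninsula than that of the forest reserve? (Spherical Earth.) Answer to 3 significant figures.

On Mercator the areal scale is sec²φ, so true area = apparent × cos²φ.
True area of peninsula: 341000 × cos²(55.8°) = 341000 × 0.3159 = 107700 km².
True area of forest reserve: 27000 × cos²(22.6°) = 27000 × 0.8523 = 23010 km².
Ratio = 107700 / 23010 ≈ 4.68.

4.68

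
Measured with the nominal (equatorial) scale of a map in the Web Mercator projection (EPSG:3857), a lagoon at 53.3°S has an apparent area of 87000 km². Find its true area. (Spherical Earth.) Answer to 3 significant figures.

Mercator is conformal, so the point scale is isotropic: h = k = sec φ = 1/cos φ.
Areal scale = k² = sec²φ = 1/cos²(53.3°) = 1/0.5976² = 2.800.
True area = apparent / (areal scale) = 87000 / 2.800 ≈ 31100 km².

31100 km²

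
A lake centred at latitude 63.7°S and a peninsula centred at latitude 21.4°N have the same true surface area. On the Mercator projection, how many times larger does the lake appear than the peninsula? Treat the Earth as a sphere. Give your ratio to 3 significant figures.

Mercator areal scale is sec²φ.
At 63.7°: sec²(63.7°) = 1/0.4431² = 5.094.
At 21.4°: sec²(21.4°) = 1/0.9311² = 1.154.
Ratio = 5.094/1.154 = cos²(21.4°)/cos²(63.7°) ≈ 4.42.

4.42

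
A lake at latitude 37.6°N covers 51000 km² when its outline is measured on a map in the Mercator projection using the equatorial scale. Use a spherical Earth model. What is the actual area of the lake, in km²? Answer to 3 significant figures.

32000 km²

For Mercator, h = k = sec φ (a conformal cylindrical projection has a single point scale, 1/cos φ).
Areal scale = k² = sec²φ = 1/cos²(37.6°) = 1/0.7923² = 1.593.
True area = apparent / (areal scale) = 51000 / 1.593 ≈ 32000 km².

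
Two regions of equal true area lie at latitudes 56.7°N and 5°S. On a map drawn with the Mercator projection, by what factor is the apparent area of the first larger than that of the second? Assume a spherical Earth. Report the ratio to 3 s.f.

3.29

Mercator is conformal with k = sec φ, so areal scale = k² = sec²φ.
At 56.7°: sec²(56.7°) = 1/0.5490² = 3.318.
At 5°: sec²(5°) = 1/0.9962² = 1.008.
Ratio = 3.318/1.008 = cos²(5°)/cos²(56.7°) ≈ 3.29.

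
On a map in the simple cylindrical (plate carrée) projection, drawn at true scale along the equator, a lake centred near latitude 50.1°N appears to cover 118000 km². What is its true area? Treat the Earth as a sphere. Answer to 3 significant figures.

75700 km²

In the plate carrée (x = Rλ, y = Rφ), meridians are true-scale (h = 1) and parallels are stretched by k = sec φ.
Areal scale = h·k = 1 × sec φ; at 50.1°, h = 1.000, k = 1.559, so h·k = 1.559.
True area = apparent / (areal scale) = 118000 / 1.559 ≈ 75700 km².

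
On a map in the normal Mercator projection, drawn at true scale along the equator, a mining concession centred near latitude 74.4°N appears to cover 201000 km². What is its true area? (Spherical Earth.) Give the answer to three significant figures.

For Mercator, h = k = sec φ (a conformal cylindrical projection has a single point scale, 1/cos φ).
Areal scale = k² = sec²φ = 1/cos²(74.4°) = 1/0.2689² = 13.83.
True area = apparent / (areal scale) = 201000 / 13.83 ≈ 14500 km².

14500 km²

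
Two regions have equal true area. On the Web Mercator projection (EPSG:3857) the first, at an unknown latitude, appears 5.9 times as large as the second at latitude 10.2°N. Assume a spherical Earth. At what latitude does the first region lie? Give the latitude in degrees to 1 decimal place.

66.1°

Mercator areal scale is sec²φ, so apparent-area ratio = sec²φ₁ / sec²φ₂ = cos²φ₂ / cos²φ₁.
cos²φ₂ / cos²φ₁ = 5.9  ⇒  cos φ₁ = cos 10.2° / √5.9 = 0.9842/2.429 = 0.4052.
φ₁ = arccos(0.4052) ≈ 66.1°.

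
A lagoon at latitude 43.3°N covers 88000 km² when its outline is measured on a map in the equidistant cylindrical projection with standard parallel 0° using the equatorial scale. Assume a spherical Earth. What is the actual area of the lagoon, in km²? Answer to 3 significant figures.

64000 km²

In the plate carrée (x = Rλ, y = Rφ), meridians are true-scale (h = 1) and parallels are stretched by k = sec φ.
Areal scale = h·k = 1 × sec φ; at 43.3°, h = 1.000, k = 1.374, so h·k = 1.374.
True area = apparent / (areal scale) = 88000 / 1.374 ≈ 64000 km².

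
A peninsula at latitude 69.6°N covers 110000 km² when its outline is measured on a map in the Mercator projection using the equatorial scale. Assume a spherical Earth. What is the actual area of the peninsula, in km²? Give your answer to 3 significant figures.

13400 km²

The Mercator projection is conformal; its linear scale factor is the same in every direction and equals sec φ = 1/cos φ.
Areal scale = k² = sec²φ = 1/cos²(69.6°) = 1/0.3486² = 8.230.
True area = apparent / (areal scale) = 110000 / 8.230 ≈ 13400 km².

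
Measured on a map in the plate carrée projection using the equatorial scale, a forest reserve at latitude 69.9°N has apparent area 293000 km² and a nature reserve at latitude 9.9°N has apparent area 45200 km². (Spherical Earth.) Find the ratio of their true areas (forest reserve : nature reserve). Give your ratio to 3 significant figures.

On the plate carrée, areal scale = h·k = 1 × sec φ, so true area = apparent × cos φ.
True area of forest reserve: 293000 × cos(69.9°) = 293000 × 0.3437 = 100700 km².
True area of nature reserve: 45200 × cos(9.9°) = 45200 × 0.9851 = 44530 km².
Ratio = 100700 / 44530 ≈ 2.26.

2.26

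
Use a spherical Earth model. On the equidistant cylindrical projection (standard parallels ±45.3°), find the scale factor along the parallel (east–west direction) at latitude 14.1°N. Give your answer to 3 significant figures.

0.725

The equidistant cylindrical projection with φ₀ = 45.3° has h = 1 (meridians true) and k = cos φ₀ / cos φ along parallels.
k = cos 45.3° / cos 14.1° = 0.7034/0.9699 = 0.7252.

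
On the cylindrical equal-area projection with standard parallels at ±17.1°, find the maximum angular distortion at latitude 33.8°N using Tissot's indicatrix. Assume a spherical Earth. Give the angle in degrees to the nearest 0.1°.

16.0°

A cylindrical equal-area projection with standard parallel φ₀ has meridian scale h = cos φ / cos φ₀ and parallel scale k = cos φ₀ / cos φ (so areas are preserved, h·k = 1).
At 33.8°: h = 0.8694, k = 1.150; principal scales a = 1.150, b = 0.8694.
sin(ω/2) = (a − b)/(a + b) = 0.2808/2.020 = 0.1390, so ω = 2 arcsin(0.1390) ≈ 16.0°.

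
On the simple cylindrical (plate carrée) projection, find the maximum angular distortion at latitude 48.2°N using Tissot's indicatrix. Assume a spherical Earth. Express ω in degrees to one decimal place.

For the equirectangular projection with φ₀ = 0 (plate carrée), h = 1 along meridians and k = sec φ along parallels.
At 48.2°: h = 1.000, k = 1.500; principal scales a = 1.500, b = 1.000.
sin(ω/2) = (a − b)/(a + b) = 0.5003/2.500 = 0.2001, so ω = 2 arcsin(0.2001) ≈ 23.1°.

23.1°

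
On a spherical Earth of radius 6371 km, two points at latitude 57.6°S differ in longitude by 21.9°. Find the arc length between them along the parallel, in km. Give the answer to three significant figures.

Arc length along a parallel = R cos φ · Δλ (with Δλ in radians).
= 6371 × cos 57.6° × (21.9° × π/180) = 6371 × 0.5358 × 0.3822 ≈ 1300 km.

1300 km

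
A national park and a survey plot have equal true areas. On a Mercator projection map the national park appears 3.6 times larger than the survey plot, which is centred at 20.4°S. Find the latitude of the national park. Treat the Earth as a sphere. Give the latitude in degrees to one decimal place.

For equal true areas on Mercator, apparent areas scale as sec²φ, so the ratio is cos²φ₂ / cos²φ₁.
cos²φ₂ / cos²φ₁ = 3.6  ⇒  cos φ₁ = cos 20.4° / √3.6 = 0.9373/1.897 = 0.4940.
φ₁ = arccos(0.4940) ≈ 60.4°.

60.4°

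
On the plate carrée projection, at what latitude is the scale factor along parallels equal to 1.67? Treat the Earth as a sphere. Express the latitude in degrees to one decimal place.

53.2°

Plate carrée: h = 1, k = sec φ along parallels.
sec φ = 1.67  ⇒  cos φ = 0.5988  ⇒  φ ≈ 53.2°.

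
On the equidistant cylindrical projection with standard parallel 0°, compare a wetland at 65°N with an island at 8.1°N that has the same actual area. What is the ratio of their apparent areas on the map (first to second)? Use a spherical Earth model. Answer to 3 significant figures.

2.34

Plate carrée maps x = Rλ, y = Rφ. The meridian scale is h = 1 and the parallel scale is k = 1/cos φ = sec φ.
Areal scale at 65°: h·k = 1.000 × 2.366 = 2.366.
Areal scale at 8.1°: h·k = 1.000 × 1.010 = 1.010.
Ratio = 2.366/1.010 ≈ 2.34.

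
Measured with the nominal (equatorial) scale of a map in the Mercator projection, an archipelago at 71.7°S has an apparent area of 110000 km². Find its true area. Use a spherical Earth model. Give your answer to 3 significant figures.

Mercator is conformal, so the point scale is isotropic: h = k = sec φ = 1/cos φ.
Areal scale = k² = sec²φ = 1/cos²(71.7°) = 1/0.3140² = 10.14.
True area = apparent / (areal scale) = 110000 / 10.14 ≈ 10800 km².

10800 km²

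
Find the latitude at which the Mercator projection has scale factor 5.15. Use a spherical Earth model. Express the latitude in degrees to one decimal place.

78.8°

Mercator scale is k = sec φ = 1/cos φ.
1/cos φ = 5.15  ⇒  cos φ = 0.1942  ⇒  φ = arccos(0.1942) ≈ 78.8°.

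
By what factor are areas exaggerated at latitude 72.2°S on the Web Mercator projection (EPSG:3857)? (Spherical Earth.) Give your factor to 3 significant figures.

For Mercator, h = k = sec φ (a conformal cylindrical projection has a single point scale, 1/cos φ).
Areal scale = k² = sec²φ = 1/cos²(72.2°) = 1/0.3057² = 10.70.

10.7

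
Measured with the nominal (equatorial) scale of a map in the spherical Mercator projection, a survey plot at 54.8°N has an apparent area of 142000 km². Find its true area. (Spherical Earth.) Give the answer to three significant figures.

For Mercator, h = k = sec φ (a conformal cylindrical projection has a single point scale, 1/cos φ).
Areal scale = k² = sec²φ = 1/cos²(54.8°) = 1/0.5764² = 3.010.
True area = apparent / (areal scale) = 142000 / 3.010 ≈ 47200 km².

47200 km²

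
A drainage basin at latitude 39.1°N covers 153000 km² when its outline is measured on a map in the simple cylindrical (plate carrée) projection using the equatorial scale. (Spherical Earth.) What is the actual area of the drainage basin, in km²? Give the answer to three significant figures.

119000 km²

For the equirectangular projection with φ₀ = 0 (plate carrée), h = 1 along meridians and k = sec φ along parallels.
Areal scale = h·k = 1 × sec φ; at 39.1°, h = 1.000, k = 1.289, so h·k = 1.289.
True area = apparent / (areal scale) = 153000 / 1.289 ≈ 119000 km².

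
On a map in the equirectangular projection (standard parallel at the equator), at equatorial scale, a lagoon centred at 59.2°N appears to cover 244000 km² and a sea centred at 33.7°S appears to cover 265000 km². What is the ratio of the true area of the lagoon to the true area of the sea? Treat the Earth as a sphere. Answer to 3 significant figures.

0.567

Plate carrée has h = 1 and k = sec φ, giving areal scale sec φ; true area = (apparent area) · cos φ.
True area of lagoon: 244000 × cos(59.2°) = 244000 × 0.5120 = 124900 km².
True area of sea: 265000 × cos(33.7°) = 265000 × 0.8320 = 220500 km².
Ratio = 124900 / 220500 ≈ 0.567.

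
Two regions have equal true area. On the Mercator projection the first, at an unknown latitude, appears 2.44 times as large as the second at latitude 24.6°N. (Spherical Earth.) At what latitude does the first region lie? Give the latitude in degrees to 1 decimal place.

For equal true areas on Mercator, apparent areas scale as sec²φ, so the ratio is cos²φ₂ / cos²φ₁.
cos²φ₂ / cos²φ₁ = 2.44  ⇒  cos φ₁ = cos 24.6° / √2.44 = 0.9092/1.562 = 0.5821.
φ₁ = arccos(0.5821) ≈ 54.4°.

54.4°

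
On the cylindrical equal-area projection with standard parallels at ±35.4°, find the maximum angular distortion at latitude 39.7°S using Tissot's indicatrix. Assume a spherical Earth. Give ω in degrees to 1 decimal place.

For cylindrical equal-area with standard parallel φ₀, h = cos φ / cos φ₀ and k = cos φ₀ / cos φ, so h·k = 1.
At 39.7°: h = 0.9439, k = 1.059; principal scales a = 1.059, b = 0.9439.
sin(ω/2) = (a − b)/(a + b) = 0.1155/2.003 = 0.05767, so ω = 2 arcsin(0.05767) ≈ 6.6°.

6.6°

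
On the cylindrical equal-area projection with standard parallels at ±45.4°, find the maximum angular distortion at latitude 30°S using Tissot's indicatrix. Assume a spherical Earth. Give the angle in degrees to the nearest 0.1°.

23.9°

A cylindrical equal-area projection with standard parallel φ₀ has meridian scale h = cos φ / cos φ₀ and parallel scale k = cos φ₀ / cos φ (so areas are preserved, h·k = 1).
At 30°: h = 1.233, k = 0.8108; principal scales a = 1.233, b = 0.8108.
sin(ω/2) = (a − b)/(a + b) = 0.4226/2.044 = 0.2067, so ω = 2 arcsin(0.2067) ≈ 23.9°.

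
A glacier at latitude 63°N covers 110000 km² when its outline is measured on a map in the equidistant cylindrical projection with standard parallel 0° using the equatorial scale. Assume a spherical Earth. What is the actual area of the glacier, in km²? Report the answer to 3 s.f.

In the plate carrée (x = Rλ, y = Rφ), meridians are true-scale (h = 1) and parallels are stretched by k = sec φ.
Areal scale = h·k = 1 × sec φ; at 63°, h = 1.000, k = 2.203, so h·k = 2.203.
True area = apparent / (areal scale) = 110000 / 2.203 ≈ 49900 km².

49900 km²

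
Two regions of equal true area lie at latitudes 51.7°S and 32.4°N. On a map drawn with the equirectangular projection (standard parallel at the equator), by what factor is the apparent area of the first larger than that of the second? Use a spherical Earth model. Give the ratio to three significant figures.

1.36

In the plate carrée (x = Rλ, y = Rφ), meridians are true-scale (h = 1) and parallels are stretched by k = sec φ.
Areal scale at 51.7°: h·k = 1.000 × 1.613 = 1.613.
Areal scale at 32.4°: h·k = 1.000 × 1.184 = 1.184.
Ratio = 1.613/1.184 ≈ 1.36.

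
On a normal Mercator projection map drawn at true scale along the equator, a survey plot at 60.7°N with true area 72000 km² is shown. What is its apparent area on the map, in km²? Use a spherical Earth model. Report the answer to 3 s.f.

301000 km²

For Mercator, h = k = sec φ (a conformal cylindrical projection has a single point scale, 1/cos φ).
Areal scale = k² = sec²φ = 1/cos²(60.7°) = 1/0.4894² = 4.175.
Apparent area = 72000 × 4.175 ≈ 301000 km².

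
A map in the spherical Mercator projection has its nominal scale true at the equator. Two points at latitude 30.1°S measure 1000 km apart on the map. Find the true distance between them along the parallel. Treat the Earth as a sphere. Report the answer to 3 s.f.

The Mercator projection is conformal; its linear scale factor is the same in every direction and equals sec φ = 1/cos φ.
Along the parallel at 30.1°, map distances are exaggerated by k = sec 30.1° = 1.156.
True distance = 1000 / 1.156 = 1000 × cos 30.1° ≈ 865 km.

865 km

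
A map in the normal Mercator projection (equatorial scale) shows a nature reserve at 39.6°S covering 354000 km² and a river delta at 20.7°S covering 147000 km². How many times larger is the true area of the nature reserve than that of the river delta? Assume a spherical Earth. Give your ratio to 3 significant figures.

1.63

Mercator's areal exaggeration is sec²φ; hence true area = (apparent area) · cos²φ.
True area of nature reserve: 354000 × cos²(39.6°) = 354000 × 0.5937 = 210200 km².
True area of river delta: 147000 × cos²(20.7°) = 147000 × 0.8751 = 128600 km².
Ratio = 210200 / 128600 ≈ 1.63.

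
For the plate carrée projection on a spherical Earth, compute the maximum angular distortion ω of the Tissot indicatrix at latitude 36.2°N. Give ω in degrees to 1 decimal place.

Plate carrée maps x = Rλ, y = Rφ. The meridian scale is h = 1 and the parallel scale is k = 1/cos φ = sec φ.
At 36.2°: h = 1.000, k = 1.239; principal scales a = 1.239, b = 1.000.
sin(ω/2) = (a − b)/(a + b) = 0.2392/2.239 = 0.1068, so ω = 2 arcsin(0.1068) ≈ 12.3°.

12.3°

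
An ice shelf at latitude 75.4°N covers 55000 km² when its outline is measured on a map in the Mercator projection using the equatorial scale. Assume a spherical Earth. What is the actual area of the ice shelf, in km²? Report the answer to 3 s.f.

3490 km²

Mercator is conformal, so the point scale is isotropic: h = k = sec φ = 1/cos φ.
Areal scale = k² = sec²φ = 1/cos²(75.4°) = 1/0.2521² = 15.74.
True area = apparent / (areal scale) = 55000 / 15.74 ≈ 3490 km².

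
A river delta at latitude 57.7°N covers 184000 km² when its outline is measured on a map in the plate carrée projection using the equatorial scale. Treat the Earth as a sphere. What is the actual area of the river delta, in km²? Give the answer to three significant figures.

Plate carrée maps x = Rλ, y = Rφ. The meridian scale is h = 1 and the parallel scale is k = 1/cos φ = sec φ.
Areal scale = h·k = 1 × sec φ; at 57.7°, h = 1.000, k = 1.871, so h·k = 1.871.
True area = apparent / (areal scale) = 184000 / 1.871 ≈ 98300 km².

98300 km²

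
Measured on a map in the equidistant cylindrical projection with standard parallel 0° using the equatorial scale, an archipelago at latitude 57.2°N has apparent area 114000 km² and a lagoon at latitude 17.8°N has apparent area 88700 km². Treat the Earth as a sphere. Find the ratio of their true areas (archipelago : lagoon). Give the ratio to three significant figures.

0.731

Plate carrée has h = 1 and k = sec φ, giving areal scale sec φ; true area = (apparent area) · cos φ.
True area of archipelago: 114000 × cos(57.2°) = 114000 × 0.5417 = 61750 km².
True area of lagoon: 88700 × cos(17.8°) = 88700 × 0.9521 = 84450 km².
Ratio = 61750 / 84450 ≈ 0.731.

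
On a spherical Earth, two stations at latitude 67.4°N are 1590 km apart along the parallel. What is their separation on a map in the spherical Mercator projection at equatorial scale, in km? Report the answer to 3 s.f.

Mercator is conformal, so the point scale is isotropic: h = k = sec φ = 1/cos φ.
Along the parallel, k = sec 67.4° = 1/0.3843 = 2.602.
Map distance = 1590 × 2.602 ≈ 4140 km.

4140 km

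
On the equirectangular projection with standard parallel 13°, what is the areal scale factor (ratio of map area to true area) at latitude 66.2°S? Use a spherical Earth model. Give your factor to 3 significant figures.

The equidistant cylindrical projection with φ₀ = 13° has h = 1 (meridians true) and k = cos φ₀ / cos φ along parallels.
Areal scale = h·k = 1 × cos φ₀ / cos φ; at 66.2°, h = 1.000, k = 2.415, so h·k = 2.415.

2.41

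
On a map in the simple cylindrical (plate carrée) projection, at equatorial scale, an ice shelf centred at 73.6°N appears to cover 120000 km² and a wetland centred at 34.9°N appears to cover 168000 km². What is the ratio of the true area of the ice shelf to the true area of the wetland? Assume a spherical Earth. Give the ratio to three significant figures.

0.246

On the plate carrée, areal scale = h·k = 1 × sec φ, so true area = apparent × cos φ.
True area of ice shelf: 120000 × cos(73.6°) = 120000 × 0.2823 = 33880 km².
True area of wetland: 168000 × cos(34.9°) = 168000 × 0.8202 = 137800 km².
Ratio = 33880 / 137800 ≈ 0.246.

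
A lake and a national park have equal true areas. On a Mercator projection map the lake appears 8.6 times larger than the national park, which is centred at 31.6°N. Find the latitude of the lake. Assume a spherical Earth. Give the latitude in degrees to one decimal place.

Mercator areal scale is sec²φ, so apparent-area ratio = sec²φ₁ / sec²φ₂ = cos²φ₂ / cos²φ₁.
cos²φ₂ / cos²φ₁ = 8.6  ⇒  cos φ₁ = cos 31.6° / √8.6 = 0.8517/2.933 = 0.2904.
φ₁ = arccos(0.2904) ≈ 73.1°.

73.1°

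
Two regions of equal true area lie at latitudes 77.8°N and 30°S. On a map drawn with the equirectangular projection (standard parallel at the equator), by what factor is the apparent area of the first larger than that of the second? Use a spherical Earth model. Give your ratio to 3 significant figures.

4.10

In the plate carrée (x = Rλ, y = Rφ), meridians are true-scale (h = 1) and parallels are stretched by k = sec φ.
Areal scale at 77.8°: h·k = 1.000 × 4.732 = 4.732.
Areal scale at 30°: h·k = 1.000 × 1.155 = 1.155.
Ratio = 4.732/1.155 ≈ 4.10.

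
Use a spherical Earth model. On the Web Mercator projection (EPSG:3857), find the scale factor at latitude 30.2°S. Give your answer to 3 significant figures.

The Mercator projection is conformal; its linear scale factor is the same in every direction and equals sec φ = 1/cos φ.
k = 1/cos 30.2° = 1/0.8643 = 1.157.

1.16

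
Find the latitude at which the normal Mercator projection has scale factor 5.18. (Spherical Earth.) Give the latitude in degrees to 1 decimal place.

78.9°

Mercator scale is k = sec φ = 1/cos φ.
1/cos φ = 5.18  ⇒  cos φ = 0.1931  ⇒  φ = arccos(0.1931) ≈ 78.9°.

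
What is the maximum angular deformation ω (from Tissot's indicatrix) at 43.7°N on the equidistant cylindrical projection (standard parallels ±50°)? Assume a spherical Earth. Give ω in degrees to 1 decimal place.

With standard parallel φ₀ = 50°, the equirectangular projection gives x = Rλ cos φ₀, y = Rφ, so h = 1 and k = cos 50° / cos φ.
At 43.7°: h = 1.000, k = 0.8891; principal scales a = 1.000, b = 0.8891.
sin(ω/2) = (a − b)/(a + b) = 0.1109/1.889 = 0.05871, so ω = 2 arcsin(0.05871) ≈ 6.7°.

6.7°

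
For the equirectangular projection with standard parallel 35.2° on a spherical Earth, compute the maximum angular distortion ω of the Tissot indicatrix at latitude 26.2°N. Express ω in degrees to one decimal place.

In the equirectangular projection with standard parallel φ₀ = 35.2° (x = Rλ cos φ₀, y = Rφ), meridians are true-scale (h = 1) and the parallel scale is k = cos φ₀ / cos φ.
At 26.2°: h = 1.000, k = 0.9107; principal scales a = 1.000, b = 0.9107.
sin(ω/2) = (a − b)/(a + b) = 0.08929/1.911 = 0.04673, so ω = 2 arcsin(0.04673) ≈ 5.4°.

5.4°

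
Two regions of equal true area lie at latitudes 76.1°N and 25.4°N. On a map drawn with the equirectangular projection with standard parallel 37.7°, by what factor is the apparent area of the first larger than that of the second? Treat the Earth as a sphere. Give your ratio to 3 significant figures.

The equidistant cylindrical projection with φ₀ = 37.7° has h = 1 (meridians true) and k = cos φ₀ / cos φ along parallels.
Areal scale at 76.1°: h·k = 1.000 × 3.294 = 3.294.
Areal scale at 25.4°: h·k = 1.000 × 0.8759 = 0.8759.
Ratio = 3.294/0.8759 ≈ 3.76.

3.76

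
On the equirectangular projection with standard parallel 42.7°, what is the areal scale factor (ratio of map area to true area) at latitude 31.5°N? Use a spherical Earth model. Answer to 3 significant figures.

0.862

With standard parallel φ₀ = 42.7°, the equirectangular projection gives x = Rλ cos φ₀, y = Rφ, so h = 1 and k = cos 42.7° / cos φ.
Areal scale = h·k = 1 × cos φ₀ / cos φ; at 31.5°, h = 1.000, k = 0.8619, so h·k = 0.8619.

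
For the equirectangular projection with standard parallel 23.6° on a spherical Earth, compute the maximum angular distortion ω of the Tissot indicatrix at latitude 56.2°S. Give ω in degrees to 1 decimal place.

In the equirectangular projection with standard parallel φ₀ = 23.6° (x = Rλ cos φ₀, y = Rφ), meridians are true-scale (h = 1) and the parallel scale is k = cos φ₀ / cos φ.
At 56.2°: h = 1.000, k = 1.647; principal scales a = 1.647, b = 1.000.
sin(ω/2) = (a − b)/(a + b) = 0.6473/2.647 = 0.2445, so ω = 2 arcsin(0.2445) ≈ 28.3°.

28.3°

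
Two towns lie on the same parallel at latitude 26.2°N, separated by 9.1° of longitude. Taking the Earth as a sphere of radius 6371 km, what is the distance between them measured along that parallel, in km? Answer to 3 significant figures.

908 km

Arc length along a parallel = R cos φ · Δλ (with Δλ in radians).
= 6371 × cos 26.2° × (9.1° × π/180) = 6371 × 0.8973 × 0.1588 ≈ 908 km.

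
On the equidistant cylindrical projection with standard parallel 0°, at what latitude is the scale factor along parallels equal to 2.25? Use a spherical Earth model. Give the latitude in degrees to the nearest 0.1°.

Plate carrée: h = 1, k = sec φ along parallels.
sec φ = 2.25  ⇒  cos φ = 0.4444  ⇒  φ ≈ 63.6°.

63.6°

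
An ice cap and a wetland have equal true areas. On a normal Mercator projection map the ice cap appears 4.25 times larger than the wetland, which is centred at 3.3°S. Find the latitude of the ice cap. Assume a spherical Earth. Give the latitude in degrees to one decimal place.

On Mercator, (apparent₁)/(apparent₂) = sec²φ₁ / sec²φ₂ when true areas are equal.
cos²φ₂ / cos²φ₁ = 4.25  ⇒  cos φ₁ = cos 3.3° / √4.25 = 0.9983/2.062 = 0.4843.
φ₁ = arccos(0.4843) ≈ 61.0°.

61.0°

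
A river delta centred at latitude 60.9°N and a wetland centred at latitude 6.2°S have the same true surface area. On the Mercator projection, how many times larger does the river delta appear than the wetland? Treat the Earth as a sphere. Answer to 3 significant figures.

4.18

On Mercator, area is exaggerated by sec²φ = 1/cos²φ.
At 60.9°: sec²(60.9°) = 1/0.4863² = 4.228.
At 6.2°: sec²(6.2°) = 1/0.9942² = 1.012.
Ratio = 4.228/1.012 = cos²(6.2°)/cos²(60.9°) ≈ 4.18.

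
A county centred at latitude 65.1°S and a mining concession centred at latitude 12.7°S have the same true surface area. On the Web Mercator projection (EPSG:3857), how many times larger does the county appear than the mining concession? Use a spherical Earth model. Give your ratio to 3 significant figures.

5.37

On Mercator, area is exaggerated by sec²φ = 1/cos²φ.
At 65.1°: sec²(65.1°) = 1/0.4210² = 5.641.
At 12.7°: sec²(12.7°) = 1/0.9755² = 1.051.
Ratio = 5.641/1.051 = cos²(12.7°)/cos²(65.1°) ≈ 5.37.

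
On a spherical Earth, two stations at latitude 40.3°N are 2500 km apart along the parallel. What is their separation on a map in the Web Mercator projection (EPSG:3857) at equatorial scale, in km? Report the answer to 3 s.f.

3280 km

For Mercator, h = k = sec φ (a conformal cylindrical projection has a single point scale, 1/cos φ).
Along the parallel, k = sec 40.3° = 1/0.7627 = 1.311.
Map distance = 2500 × 1.311 ≈ 3280 km.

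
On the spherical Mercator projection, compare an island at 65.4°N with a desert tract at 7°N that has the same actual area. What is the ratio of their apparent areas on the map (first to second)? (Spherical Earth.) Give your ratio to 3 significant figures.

5.68

Mercator areal scale is sec²φ.
At 65.4°: sec²(65.4°) = 1/0.4163² = 5.771.
At 7°: sec²(7°) = 1/0.9925² = 1.015.
Ratio = 5.771/1.015 = cos²(7°)/cos²(65.4°) ≈ 5.68.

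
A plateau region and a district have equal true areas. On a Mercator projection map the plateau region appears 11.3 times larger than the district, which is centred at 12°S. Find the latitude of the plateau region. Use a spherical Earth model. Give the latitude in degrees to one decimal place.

73.1°

For equal true areas on Mercator, apparent areas scale as sec²φ, so the ratio is cos²φ₂ / cos²φ₁.
cos²φ₂ / cos²φ₁ = 11.3  ⇒  cos φ₁ = cos 12° / √11.3 = 0.9781/3.362 = 0.2910.
φ₁ = arccos(0.2910) ≈ 73.1°.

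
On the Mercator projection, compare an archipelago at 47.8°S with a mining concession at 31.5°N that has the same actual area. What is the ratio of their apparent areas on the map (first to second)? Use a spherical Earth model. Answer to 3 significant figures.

Mercator areal scale is sec²φ.
At 47.8°: sec²(47.8°) = 1/0.6717² = 2.216.
At 31.5°: sec²(31.5°) = 1/0.8526² = 1.376.
Ratio = 2.216/1.376 = cos²(31.5°)/cos²(47.8°) ≈ 1.61.

1.61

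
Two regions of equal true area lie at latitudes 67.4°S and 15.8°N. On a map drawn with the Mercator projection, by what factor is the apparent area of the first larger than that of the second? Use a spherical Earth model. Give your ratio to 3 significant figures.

On Mercator, area is exaggerated by sec²φ = 1/cos²φ.
At 67.4°: sec²(67.4°) = 1/0.3843² = 6.771.
At 15.8°: sec²(15.8°) = 1/0.9622² = 1.080.
Ratio = 6.771/1.080 = cos²(15.8°)/cos²(67.4°) ≈ 6.27.

6.27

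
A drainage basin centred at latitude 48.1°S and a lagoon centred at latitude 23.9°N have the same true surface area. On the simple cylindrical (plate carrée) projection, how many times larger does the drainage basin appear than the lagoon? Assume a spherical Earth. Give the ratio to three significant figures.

1.37

For the equirectangular projection with φ₀ = 0 (plate carrée), h = 1 along meridians and k = sec φ along parallels.
Areal scale at 48.1°: h·k = 1.000 × 1.497 = 1.497.
Areal scale at 23.9°: h·k = 1.000 × 1.094 = 1.094.
Ratio = 1.497/1.094 ≈ 1.37.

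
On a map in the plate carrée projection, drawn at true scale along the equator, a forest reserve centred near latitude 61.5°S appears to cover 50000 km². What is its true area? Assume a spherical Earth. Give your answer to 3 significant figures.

23900 km²

For the equirectangular projection with φ₀ = 0 (plate carrée), h = 1 along meridians and k = sec φ along parallels.
Areal scale = h·k = 1 × sec φ; at 61.5°, h = 1.000, k = 2.096, so h·k = 2.096.
True area = apparent / (areal scale) = 50000 / 2.096 ≈ 23900 km².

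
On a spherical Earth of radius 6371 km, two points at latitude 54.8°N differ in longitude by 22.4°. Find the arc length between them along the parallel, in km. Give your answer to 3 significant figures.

1440 km

Arc length along a parallel = R cos φ · Δλ (with Δλ in radians).
= 6371 × cos 54.8° × (22.4° × π/180) = 6371 × 0.5764 × 0.3910 ≈ 1440 km.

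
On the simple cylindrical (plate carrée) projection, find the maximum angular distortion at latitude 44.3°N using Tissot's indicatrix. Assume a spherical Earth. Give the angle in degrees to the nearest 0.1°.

19.1°

Plate carrée maps x = Rλ, y = Rφ. The meridian scale is h = 1 and the parallel scale is k = 1/cos φ = sec φ.
At 44.3°: h = 1.000, k = 1.397; principal scales a = 1.397, b = 1.000.
sin(ω/2) = (a − b)/(a + b) = 0.3972/2.397 = 0.1657, so ω = 2 arcsin(0.1657) ≈ 19.1°.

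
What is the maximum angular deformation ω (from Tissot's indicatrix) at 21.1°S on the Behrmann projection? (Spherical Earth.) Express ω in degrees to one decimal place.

8.5°

Behrmann is a cylindrical equal-area projection with standard parallels at ±30°. For cylindrical equal-area with standard parallel φ₀, h = cos φ / cos φ₀ and k = cos φ₀ / cos φ, so h·k = 1.
At 21.1°: h = 1.077, k = 0.9283; principal scales a = 1.077, b = 0.9283.
sin(ω/2) = (a − b)/(a + b) = 0.1490/2.006 = 0.07430, so ω = 2 arcsin(0.07430) ≈ 8.5°.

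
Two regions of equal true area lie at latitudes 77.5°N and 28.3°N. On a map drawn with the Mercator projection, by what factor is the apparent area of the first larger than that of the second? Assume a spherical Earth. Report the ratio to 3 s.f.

On Mercator, area is exaggerated by sec²φ = 1/cos²φ.
At 77.5°: sec²(77.5°) = 1/0.2164² = 21.35.
At 28.3°: sec²(28.3°) = 1/0.8805² = 1.290.
Ratio = 21.35/1.290 = cos²(28.3°)/cos²(77.5°) ≈ 16.5.

16.5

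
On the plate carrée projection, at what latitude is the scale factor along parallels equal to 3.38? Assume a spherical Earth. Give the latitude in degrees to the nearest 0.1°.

Plate carrée: h = 1, k = sec φ along parallels.
sec φ = 3.38  ⇒  cos φ = 0.2959  ⇒  φ ≈ 72.8°.

72.8°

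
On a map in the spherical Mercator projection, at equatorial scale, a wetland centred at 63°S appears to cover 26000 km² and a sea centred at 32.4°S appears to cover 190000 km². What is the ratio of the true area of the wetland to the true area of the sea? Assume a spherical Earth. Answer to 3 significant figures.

Since Mercator area scale is 1/cos²φ, the true area equals the apparent area multiplied by cos²φ.
True area of wetland: 26000 × cos²(63°) = 26000 × 0.2061 = 5359 km².
True area of sea: 190000 × cos²(32.4°) = 190000 × 0.7129 = 135400 km².
Ratio = 5359 / 135400 ≈ 0.0396.

0.0396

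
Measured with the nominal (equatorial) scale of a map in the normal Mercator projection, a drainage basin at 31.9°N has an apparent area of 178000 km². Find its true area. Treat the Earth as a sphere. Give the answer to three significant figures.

The Mercator projection is conformal; its linear scale factor is the same in every direction and equals sec φ = 1/cos φ.
Areal scale = k² = sec²φ = 1/cos²(31.9°) = 1/0.8490² = 1.387.
True area = apparent / (areal scale) = 178000 / 1.387 ≈ 128000 km².

128000 km²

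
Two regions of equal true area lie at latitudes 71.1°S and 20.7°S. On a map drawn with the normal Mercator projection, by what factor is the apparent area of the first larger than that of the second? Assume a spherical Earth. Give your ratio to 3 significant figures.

Mercator areal scale is sec²φ.
At 71.1°: sec²(71.1°) = 1/0.3239² = 9.531.
At 20.7°: sec²(20.7°) = 1/0.9354² = 1.143.
Ratio = 9.531/1.143 = cos²(20.7°)/cos²(71.1°) ≈ 8.34.

8.34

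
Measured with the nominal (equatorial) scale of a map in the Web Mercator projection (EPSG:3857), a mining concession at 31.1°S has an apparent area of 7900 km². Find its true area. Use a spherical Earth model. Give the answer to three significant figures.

Mercator is conformal, so the point scale is isotropic: h = k = sec φ = 1/cos φ.
Areal scale = k² = sec²φ = 1/cos²(31.1°) = 1/0.8563² = 1.364.
True area = apparent / (areal scale) = 7900 / 1.364 ≈ 5790 km².

5790 km²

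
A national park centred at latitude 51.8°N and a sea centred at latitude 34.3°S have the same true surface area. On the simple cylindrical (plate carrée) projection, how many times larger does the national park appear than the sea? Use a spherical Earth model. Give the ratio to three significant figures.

1.34

In the plate carrée (x = Rλ, y = Rφ), meridians are true-scale (h = 1) and parallels are stretched by k = sec φ.
Areal scale at 51.8°: h·k = 1.000 × 1.617 = 1.617.
Areal scale at 34.3°: h·k = 1.000 × 1.211 = 1.211.
Ratio = 1.617/1.211 ≈ 1.34.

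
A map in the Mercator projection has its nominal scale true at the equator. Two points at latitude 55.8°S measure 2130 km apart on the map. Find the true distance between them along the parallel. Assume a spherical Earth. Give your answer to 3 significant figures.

1200 km

Mercator is conformal, so the point scale is isotropic: h = k = sec φ = 1/cos φ.
Along the parallel at 55.8°, map distances are exaggerated by k = sec 55.8° = 1.779.
True distance = 2130 / 1.779 = 2130 × cos 55.8° ≈ 1200 km.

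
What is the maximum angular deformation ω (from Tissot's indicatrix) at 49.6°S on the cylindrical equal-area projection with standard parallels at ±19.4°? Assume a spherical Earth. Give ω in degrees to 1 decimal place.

For cylindrical equal-area with standard parallel φ₀, h = cos φ / cos φ₀ and k = cos φ₀ / cos φ, so h·k = 1.
At 49.6°: h = 0.6871, k = 1.455; principal scales a = 1.455, b = 0.6871.
sin(ω/2) = (a − b)/(a + b) = 0.7682/2.142 = 0.3586, so ω = 2 arcsin(0.3586) ≈ 42.0°.

42.0°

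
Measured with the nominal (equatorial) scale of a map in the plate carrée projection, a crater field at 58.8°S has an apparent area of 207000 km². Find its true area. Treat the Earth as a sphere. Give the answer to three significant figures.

For the equirectangular projection with φ₀ = 0 (plate carrée), h = 1 along meridians and k = sec φ along parallels.
Areal scale = h·k = 1 × sec φ; at 58.8°, h = 1.000, k = 1.930, so h·k = 1.930.
True area = apparent / (areal scale) = 207000 / 1.930 ≈ 107000 km².

107000 km²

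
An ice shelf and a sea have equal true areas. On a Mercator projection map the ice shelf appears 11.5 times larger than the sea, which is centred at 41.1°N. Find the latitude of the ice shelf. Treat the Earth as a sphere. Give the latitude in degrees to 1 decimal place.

On Mercator, (apparent₁)/(apparent₂) = sec²φ₁ / sec²φ₂ when true areas are equal.
cos²φ₂ / cos²φ₁ = 11.5  ⇒  cos φ₁ = cos 41.1° / √11.5 = 0.7536/3.391 = 0.2222.
φ₁ = arccos(0.2222) ≈ 77.2°.

77.2°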